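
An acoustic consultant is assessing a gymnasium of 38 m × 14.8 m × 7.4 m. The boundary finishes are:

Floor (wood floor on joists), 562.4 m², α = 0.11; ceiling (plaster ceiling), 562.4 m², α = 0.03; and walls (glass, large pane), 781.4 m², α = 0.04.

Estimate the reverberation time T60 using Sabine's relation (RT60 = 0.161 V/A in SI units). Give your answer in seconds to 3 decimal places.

6.092 sec

Total absorption A = 562.4×0.11 + 562.4×0.03 + 781.4×0.04
  = 61.864 + 16.872 + 31.256 = 109.992 m² sabins.
Volume V = 38 × 14.8 × 7.4 = 4161.76 m³.
T = 0.161 V/A = 0.161·4161.76/109.992 = 6.092 s.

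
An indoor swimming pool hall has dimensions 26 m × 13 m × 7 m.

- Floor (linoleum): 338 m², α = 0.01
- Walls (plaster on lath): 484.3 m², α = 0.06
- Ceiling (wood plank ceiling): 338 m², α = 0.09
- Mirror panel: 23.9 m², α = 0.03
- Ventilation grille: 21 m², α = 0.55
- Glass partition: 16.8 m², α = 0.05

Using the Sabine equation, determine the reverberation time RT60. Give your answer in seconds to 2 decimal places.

5.01 seconds

Equivalent absorption area: A = 338×0.01 + 484.3×0.06 + 338×0.09 + 23.9×0.03 + 21×0.55 + 16.8×0.05 = 75.965 m².
V = 26·13·7 = 2366 m³.
T = 0.161 V/A = 0.161·2366/75.965 = 5.01 s.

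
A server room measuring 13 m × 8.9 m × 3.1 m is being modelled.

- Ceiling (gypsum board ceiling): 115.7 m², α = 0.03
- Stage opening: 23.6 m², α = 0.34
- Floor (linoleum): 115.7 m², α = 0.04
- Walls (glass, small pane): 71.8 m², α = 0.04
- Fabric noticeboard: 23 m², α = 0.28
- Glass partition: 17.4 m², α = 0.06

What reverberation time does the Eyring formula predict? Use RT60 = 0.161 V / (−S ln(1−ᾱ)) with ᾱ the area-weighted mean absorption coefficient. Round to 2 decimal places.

2.10 sec

S = Σ Sᵢ = 367.2 m².
Σ(Sᵢαᵢ) = 115.7·0.03 + 23.6·0.34 + 115.7·0.04 + 71.8·0.04 + 23·0.28 + 17.4·0.06 = 26.479.
ᾱ = 26.479 / 367.2 = 0.0721.
−S·ln(1−ᾱ) = −367.2 × ln(1 − 0.0721) = 27.478.
V = 13 × 8.9 × 3.1 = 358.67 m³.
RT60 = 0.161 × 358.67 / 27.478 = 2.10 s.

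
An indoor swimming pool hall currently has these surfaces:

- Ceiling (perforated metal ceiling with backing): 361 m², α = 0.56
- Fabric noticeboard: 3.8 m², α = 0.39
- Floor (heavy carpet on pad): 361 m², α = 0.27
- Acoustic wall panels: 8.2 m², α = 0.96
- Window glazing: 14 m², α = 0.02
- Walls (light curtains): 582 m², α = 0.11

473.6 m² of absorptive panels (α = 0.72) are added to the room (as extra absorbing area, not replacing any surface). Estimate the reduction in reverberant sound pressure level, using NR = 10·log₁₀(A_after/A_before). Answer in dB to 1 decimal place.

2.8 dB

Total absorption A_before = 361×0.56 + 3.8×0.39 + 361×0.27 + 8.2×0.96 + 14×0.02 + 582×0.11
  = 202.160 + 1.482 + 97.470 + 7.872 + 0.280 + 64.020 = 373.284 m² sabins.
Added absorption = 473.6 × 0.72 = 340.992 sabins.
A_after = 373.284 + 340.992 = 714.276 sabins.
NR = 10·log₁₀(714.276/373.284) = 2.8 dB.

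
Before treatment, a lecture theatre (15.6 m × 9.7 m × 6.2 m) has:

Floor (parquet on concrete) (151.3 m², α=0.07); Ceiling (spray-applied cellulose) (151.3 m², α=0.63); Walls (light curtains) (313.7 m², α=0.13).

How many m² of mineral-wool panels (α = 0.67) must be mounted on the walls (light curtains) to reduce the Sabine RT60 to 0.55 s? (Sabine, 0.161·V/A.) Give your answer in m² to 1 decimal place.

236.9

A₁ = Σ Sᵢαᵢ = 151.3·0.07 + 151.3·0.63 + 313.7·0.13 = 146.691 sabins.
V = 938.184 m³. Target absorption A₂ = 0.161 × 938.184 / 0.55 = 274.632 sabins.
ΔA needed = 274.632 − 146.691 = 127.941 sabins.
Net gain per m²: Δα = 0.67 − 0.13 = 0.54.
Area = ΔA/Δα = 127.941/0.54 = 236.9 m².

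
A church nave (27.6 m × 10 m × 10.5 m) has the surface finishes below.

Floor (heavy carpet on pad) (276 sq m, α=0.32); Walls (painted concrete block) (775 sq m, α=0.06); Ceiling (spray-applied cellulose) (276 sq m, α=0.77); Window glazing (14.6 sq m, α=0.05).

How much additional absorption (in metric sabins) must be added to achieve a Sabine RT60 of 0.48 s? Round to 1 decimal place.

624.0 sabins

Total absorption A₁ = 276*0.32 + 775*0.06 + 276*0.77 + 14.6*0.05
  = 88.320 + 46.500 + 212.520 + 0.730 = 348.070 sq m sabins.
For T = 0.48 s, need A₂ = 0.161·V/T = 0.161·2898/0.48 = 972.038 sabins.
ΔA = A₂ − A₁ = 972.038 − 348.070 = 624.0 sabins.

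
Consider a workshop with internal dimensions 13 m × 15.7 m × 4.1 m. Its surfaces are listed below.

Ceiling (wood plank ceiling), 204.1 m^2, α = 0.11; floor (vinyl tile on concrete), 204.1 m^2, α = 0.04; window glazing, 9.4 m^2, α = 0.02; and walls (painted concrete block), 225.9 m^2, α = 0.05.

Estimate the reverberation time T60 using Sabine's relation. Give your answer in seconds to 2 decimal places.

A = Σ Sᵢαᵢ = 204.1·0.11 + 204.1·0.04 + 9.4·0.02 + 225.9·0.05 = 42.098 sabins.
V = 13·15.7·4.1 = 836.81 m³.
RT60 = 0.161 · V / A = 0.161 × 836.81 / 42.098 = 3.20 s.

3.20 sec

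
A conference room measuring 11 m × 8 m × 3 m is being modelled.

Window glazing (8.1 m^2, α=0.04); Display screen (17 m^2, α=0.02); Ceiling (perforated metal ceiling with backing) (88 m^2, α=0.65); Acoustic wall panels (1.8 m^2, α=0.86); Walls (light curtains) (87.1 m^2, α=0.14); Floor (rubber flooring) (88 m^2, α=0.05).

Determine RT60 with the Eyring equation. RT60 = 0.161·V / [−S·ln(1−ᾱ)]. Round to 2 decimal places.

0.48 s

Total surface area S = 8.1 + 17 + 88 + 1.8 + 87.1 + 88 = 290.0 m^2.
Σ(Sᵢαᵢ) = 8.1×0.04 + 17×0.02 + 88×0.65 + 1.8×0.86 + 87.1×0.14 + 88×0.05 = 76.006.
Mean coefficient ᾱ = A/S = 0.2621.
Eyring denominator: −S ln(1−ᾱ) = 88.145.
V = 11 × 8 × 3 = 264 m³.
T = 0.161·V/[−S·ln(1−ᾱ)] = 0.161·264/88.145 = 0.48 s.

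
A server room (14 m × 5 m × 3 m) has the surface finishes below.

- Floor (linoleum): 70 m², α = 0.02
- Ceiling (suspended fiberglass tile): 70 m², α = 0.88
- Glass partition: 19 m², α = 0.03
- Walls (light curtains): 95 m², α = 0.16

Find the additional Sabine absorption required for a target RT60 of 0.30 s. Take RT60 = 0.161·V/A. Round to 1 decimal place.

33.9 sabins

Equivalent absorption area: A₁ = 70·0.02 + 70·0.88 + 19·0.03 + 95·0.16 = 78.770 m².
Target A₂ = 0.161·210/0.30 = 112.700 sabins (V = 210 m³).
ΔA = A₂ − A₁ = 112.700 − 78.770 = 33.9 sabins.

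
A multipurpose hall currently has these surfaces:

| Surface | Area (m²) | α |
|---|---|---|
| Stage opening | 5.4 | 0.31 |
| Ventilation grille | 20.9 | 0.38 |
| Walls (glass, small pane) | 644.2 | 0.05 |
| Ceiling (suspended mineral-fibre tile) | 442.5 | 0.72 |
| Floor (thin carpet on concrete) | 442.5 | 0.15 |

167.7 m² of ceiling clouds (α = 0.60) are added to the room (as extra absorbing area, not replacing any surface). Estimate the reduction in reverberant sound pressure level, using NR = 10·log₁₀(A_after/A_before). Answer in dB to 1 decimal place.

Total absorption A_before = 5.4*0.31 + 20.9*0.38 + 644.2*0.05 + 442.5*0.72 + 442.5*0.15
  = 1.674 + 7.942 + 32.210 + 318.600 + 66.375 = 426.801 m² sabins.
Added absorption = 167.7 × 0.60 = 100.620 sabins.
New total A_after = 527.421 sabins.
NR = 10·log₁₀(527.421/426.801) = 0.9 dB.

0.9 dB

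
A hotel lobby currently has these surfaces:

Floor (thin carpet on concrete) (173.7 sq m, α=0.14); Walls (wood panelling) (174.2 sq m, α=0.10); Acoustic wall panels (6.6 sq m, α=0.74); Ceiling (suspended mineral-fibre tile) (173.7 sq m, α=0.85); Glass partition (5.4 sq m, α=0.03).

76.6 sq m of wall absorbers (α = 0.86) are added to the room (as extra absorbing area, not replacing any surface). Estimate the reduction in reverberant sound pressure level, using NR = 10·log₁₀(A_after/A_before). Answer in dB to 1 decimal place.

Total absorption A_before = 173.7×0.14 + 174.2×0.10 + 6.6×0.74 + 173.7×0.85 + 5.4×0.03
  = 24.318 + 17.420 + 4.884 + 147.645 + 0.162 = 194.429 sq m sabins.
Treatment contributes 76.6·0.86 = 65.876 sabins.
New total A_after = 260.305 sabins.
NR = 10·log₁₀(260.305/194.429) = 1.3 dB.

1.3 dB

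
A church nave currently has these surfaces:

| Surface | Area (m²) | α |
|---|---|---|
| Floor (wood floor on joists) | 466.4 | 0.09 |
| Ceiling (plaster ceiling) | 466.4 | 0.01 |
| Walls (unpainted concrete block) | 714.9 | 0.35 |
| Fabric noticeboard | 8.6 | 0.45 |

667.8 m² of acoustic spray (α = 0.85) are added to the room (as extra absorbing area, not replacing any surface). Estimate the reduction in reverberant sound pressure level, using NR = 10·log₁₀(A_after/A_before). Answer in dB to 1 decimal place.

4.6 dB

Summing Sᵢαᵢ: 41.976 + 4.664 + 250.215 + 3.870 → A_before = 300.725 sabins.
Added absorption = 667.8 × 0.85 = 567.630 sabins.
A_after = 300.725 + 567.630 = 868.355 sabins.
Reduction = 10 log₁₀(A_after/A_before) = 10 log₁₀(2.8875) = 4.6 dB.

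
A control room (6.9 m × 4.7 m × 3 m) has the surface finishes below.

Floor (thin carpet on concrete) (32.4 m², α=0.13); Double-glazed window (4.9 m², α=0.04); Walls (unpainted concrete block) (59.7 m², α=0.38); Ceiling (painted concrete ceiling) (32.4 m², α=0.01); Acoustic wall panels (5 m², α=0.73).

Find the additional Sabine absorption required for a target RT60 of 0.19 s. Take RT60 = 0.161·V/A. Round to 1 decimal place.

Total absorption A₁ = 32.4×0.13 + 4.9×0.04 + 59.7×0.38 + 32.4×0.01 + 5×0.73
  = 4.212 + 0.196 + 22.686 + 0.324 + 3.650 = 31.068 m² sabins.
For T = 0.19 s, need A₂ = 0.161·V/T = 0.161·97.29/0.19 = 82.440 sabins.
ΔA = A₂ − A₁ = 82.440 − 31.068 = 51.4 sabins.

51.4 sabins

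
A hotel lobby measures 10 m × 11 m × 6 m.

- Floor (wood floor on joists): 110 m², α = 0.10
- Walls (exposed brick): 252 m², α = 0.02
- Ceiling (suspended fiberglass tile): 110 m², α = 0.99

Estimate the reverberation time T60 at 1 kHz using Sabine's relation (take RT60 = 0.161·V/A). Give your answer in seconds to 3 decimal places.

Equivalent absorption area: A = 110*0.10 + 252*0.02 + 110*0.99 = 124.940 m².
V = 10·11·6 = 660 m³.
T = 0.161 V/A = 0.161·660/124.940 = 0.850 s.

0.850 sec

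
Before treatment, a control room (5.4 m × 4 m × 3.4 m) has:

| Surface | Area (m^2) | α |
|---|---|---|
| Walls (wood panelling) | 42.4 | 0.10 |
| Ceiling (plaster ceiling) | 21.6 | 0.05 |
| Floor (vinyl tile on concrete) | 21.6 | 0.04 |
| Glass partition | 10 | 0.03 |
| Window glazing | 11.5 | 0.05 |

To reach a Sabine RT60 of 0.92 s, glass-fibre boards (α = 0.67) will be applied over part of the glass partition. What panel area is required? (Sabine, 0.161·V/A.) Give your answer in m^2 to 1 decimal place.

Total absorption A₁ = 42.4·0.10 + 21.6·0.05 + 21.6·0.04 + 10·0.03 + 11.5·0.05
  = 4.240 + 1.080 + 0.864 + 0.300 + 0.575 = 7.059 m^2 sabins.
V = 73.44 m³. Target absorption A₂ = 0.161 × 73.44 / 0.92 = 12.852 sabins.
Absorption to add: 12.852 − 7.059 = 5.793 sabins.
Each m^2 of panel replacing the glass partition adds (0.67 − 0.03) = 0.64 sabins.
Area = ΔA/Δα = 5.793/0.64 = 9.1 m^2.

9.1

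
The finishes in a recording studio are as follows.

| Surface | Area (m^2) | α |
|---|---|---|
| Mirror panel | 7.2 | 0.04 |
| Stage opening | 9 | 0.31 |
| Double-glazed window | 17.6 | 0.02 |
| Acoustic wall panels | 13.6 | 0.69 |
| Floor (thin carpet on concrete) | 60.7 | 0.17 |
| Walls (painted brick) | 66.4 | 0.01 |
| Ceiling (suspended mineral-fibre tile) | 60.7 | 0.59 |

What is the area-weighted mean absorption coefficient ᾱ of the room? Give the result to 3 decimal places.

0.253

S = Σ Sᵢ = 7.2 + 9 + 17.6 + 13.6 + 60.7 + 66.4 + 60.7 = 235.2 m^2.
A = 7.2*0.04 + 9*0.31 + 17.6*0.02 + 13.6*0.69 + 60.7*0.17 + 66.4*0.01 + 60.7*0.59 = 59.610 sabins.
ᾱ = 59.610 / 235.2 = 0.253.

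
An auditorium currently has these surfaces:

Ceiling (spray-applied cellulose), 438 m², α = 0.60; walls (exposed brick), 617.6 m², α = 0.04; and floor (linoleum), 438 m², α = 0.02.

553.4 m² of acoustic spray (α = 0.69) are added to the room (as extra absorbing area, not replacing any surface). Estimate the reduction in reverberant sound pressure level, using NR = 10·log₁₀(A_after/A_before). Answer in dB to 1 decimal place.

Summing Sᵢαᵢ: 262.800 + 24.704 + 8.760 → A_before = 296.264 sabins.
Treatment contributes 553.4·0.69 = 381.846 sabins.
New total A_after = 678.110 sabins.
NR = 10·log₁₀(678.110/296.264) = 3.6 dB.

3.6 dB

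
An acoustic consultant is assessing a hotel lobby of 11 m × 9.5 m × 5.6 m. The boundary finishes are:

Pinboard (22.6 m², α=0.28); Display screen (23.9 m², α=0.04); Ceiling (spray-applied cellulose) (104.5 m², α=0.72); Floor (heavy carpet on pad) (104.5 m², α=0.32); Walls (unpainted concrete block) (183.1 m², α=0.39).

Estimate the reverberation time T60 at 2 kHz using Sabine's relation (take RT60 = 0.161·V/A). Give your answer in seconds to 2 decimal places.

0.50 sec

Total absorption A = 22.6×0.28 + 23.9×0.04 + 104.5×0.72 + 104.5×0.32 + 183.1×0.39
  = 6.328 + 0.956 + 75.240 + 33.440 + 71.409 = 187.373 m² sabins.
Room volume: 585.2 m³.
RT60 = 0.161 · V / A = 0.161 × 585.2 / 187.373 = 0.50 s.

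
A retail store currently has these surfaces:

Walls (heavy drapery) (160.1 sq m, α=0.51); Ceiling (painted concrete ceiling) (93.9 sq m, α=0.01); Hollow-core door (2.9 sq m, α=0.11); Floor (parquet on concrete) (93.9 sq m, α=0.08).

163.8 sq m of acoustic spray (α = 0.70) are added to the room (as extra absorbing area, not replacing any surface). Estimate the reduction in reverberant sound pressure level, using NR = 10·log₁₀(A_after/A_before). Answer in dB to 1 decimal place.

3.6 dB

Equivalent absorption area: A_before = 160.1*0.51 + 93.9*0.01 + 2.9*0.11 + 93.9*0.08 = 90.421 sq m.
Treatment contributes 163.8·0.70 = 114.660 sabins.
A_after = 90.421 + 114.660 = 205.081 sabins.
Reduction = 10 log₁₀(A_after/A_before) = 10 log₁₀(2.2681) = 3.6 dB.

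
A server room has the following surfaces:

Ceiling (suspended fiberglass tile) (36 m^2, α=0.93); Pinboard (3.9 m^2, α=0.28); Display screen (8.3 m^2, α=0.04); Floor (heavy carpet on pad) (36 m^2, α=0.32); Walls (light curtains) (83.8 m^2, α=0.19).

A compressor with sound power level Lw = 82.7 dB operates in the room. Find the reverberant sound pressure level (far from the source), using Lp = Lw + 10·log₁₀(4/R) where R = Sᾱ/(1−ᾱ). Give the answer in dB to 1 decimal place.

A = 62.346 sabins; S = 168.0 m^2.
ᾱ = 0.3711, so room constant R = A/(1−ᾱ) = 99.135 m^2.
Lp = 82.7 + 10·log₁₀(4/99.135) = 82.7 + (-13.94) = 68.8 dB.

68.8 dB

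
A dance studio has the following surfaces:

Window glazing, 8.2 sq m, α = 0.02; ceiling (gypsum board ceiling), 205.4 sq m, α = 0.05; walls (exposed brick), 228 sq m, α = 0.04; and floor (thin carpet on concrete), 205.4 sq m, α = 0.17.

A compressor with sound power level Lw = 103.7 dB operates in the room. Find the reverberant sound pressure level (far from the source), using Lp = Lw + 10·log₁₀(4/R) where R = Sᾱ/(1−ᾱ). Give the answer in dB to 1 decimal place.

A = 54.472 sabins; S = 647.0 sq m.
ᾱ = 54.472/647.0 = 0.0842; R = Sᾱ/(1−ᾱ) = 54.472/(1−0.0842) = 59.480 sq m.
Lp = 103.7 + 10·log₁₀(4/59.480) = 103.7 + (-11.72) = 92.0 dB.

92.0 dB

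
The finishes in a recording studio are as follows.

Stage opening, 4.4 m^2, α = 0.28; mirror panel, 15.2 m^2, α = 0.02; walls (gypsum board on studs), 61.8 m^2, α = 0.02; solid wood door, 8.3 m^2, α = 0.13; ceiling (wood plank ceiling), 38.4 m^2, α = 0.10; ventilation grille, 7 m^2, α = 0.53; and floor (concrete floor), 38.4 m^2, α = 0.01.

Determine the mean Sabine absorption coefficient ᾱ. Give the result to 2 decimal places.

S = Σ Sᵢ = 4.4 + 15.2 + 61.8 + 8.3 + 38.4 + 7 + 38.4 = 173.5 m^2.
Σ(Sᵢαᵢ) = 4.4×0.28 + 15.2×0.02 + 61.8×0.02 + 8.3×0.13 + 38.4×0.10 + 7×0.53 + 38.4×0.01 = 11.785.
ᾱ = 11.785 / 173.5 = 0.07.

0.07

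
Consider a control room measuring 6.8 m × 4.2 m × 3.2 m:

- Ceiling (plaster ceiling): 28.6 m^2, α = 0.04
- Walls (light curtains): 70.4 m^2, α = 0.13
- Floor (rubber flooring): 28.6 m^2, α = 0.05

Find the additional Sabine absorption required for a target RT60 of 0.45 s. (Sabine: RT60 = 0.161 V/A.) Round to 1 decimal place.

21.0 sabins

Total absorption A₁ = 28.6×0.04 + 70.4×0.13 + 28.6×0.05
  = 1.144 + 9.152 + 1.430 = 11.726 m^2 sabins.
For T = 0.45 s, need A₂ = 0.161·V/T = 0.161·91.392/0.45 = 32.698 sabins.
Shortfall: 32.698 − 11.726 = 21.0 sabins.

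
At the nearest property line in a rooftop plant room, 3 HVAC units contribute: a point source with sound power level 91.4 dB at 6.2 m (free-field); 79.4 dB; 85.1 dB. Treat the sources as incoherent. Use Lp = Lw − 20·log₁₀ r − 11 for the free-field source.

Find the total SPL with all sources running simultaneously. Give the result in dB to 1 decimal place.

86.2 dB

Source at 6.2 m: Lp = 91.4 − 20·log₁₀(6.2) − 11 = 64.6 dB.
Σ 10^(Lᵢ/10) = 4.136e+08.
L_total = 10·log₁₀(4.136e+08) = 86.2 dB.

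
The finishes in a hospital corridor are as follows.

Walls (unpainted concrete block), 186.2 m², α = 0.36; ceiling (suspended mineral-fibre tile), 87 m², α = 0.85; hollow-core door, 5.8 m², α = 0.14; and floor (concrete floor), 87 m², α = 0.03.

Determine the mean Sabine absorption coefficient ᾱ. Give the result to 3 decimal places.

Total surface area S = 366.0 m².
A = 186.2·0.36 + 87·0.85 + 5.8·0.14 + 87·0.03 = 144.404 sabins.
ᾱ = 144.404 / 366.0 = 0.395.

0.395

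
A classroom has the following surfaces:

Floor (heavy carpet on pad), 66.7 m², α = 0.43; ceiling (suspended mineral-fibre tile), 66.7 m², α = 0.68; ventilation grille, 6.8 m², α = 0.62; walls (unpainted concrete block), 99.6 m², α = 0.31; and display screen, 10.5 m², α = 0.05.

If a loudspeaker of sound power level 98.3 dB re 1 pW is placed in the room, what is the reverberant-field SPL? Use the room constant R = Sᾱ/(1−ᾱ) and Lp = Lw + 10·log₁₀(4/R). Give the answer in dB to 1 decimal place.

81.4 dB

Σ(Sᵢαᵢ) = 66.7·0.43 + 66.7·0.68 + 6.8·0.62 + 99.6·0.31 + 10.5·0.05 = 109.654; total area S = 250.3 m².
ᾱ = 109.654/250.3 = 0.4381; R = Sᾱ/(1−ᾱ) = 109.654/(1−0.4381) = 195.149 m².
Lp = 98.3 + 10·log₁₀(4/195.149) = 98.3 + (-16.88) = 81.4 dB.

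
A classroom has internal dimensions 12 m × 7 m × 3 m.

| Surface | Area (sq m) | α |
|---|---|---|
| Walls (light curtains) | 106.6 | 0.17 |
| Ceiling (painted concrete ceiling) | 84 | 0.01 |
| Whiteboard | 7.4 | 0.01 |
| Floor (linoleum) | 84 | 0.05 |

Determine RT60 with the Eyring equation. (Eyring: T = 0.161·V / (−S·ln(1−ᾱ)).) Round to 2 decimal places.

Total surface area S = 106.6 + 84 + 7.4 + 84 = 282.0 sq m.
Σ(Sᵢαᵢ) = 106.6×0.17 + 84×0.01 + 7.4×0.01 + 84×0.05 = 23.236.
ᾱ = 23.236 / 282.0 = 0.0824.
Eyring denominator: −S ln(1−ᾱ) = 24.250.
V = 12 × 7 × 3 = 252 m³.
RT60 = 0.161 × 252 / 24.250 = 1.67 s.

1.67 s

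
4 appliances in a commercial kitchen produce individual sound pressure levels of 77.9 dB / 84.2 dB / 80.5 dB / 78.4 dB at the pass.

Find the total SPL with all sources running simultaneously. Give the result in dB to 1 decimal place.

87.0 dB

Sum in the linear (power) domain: Σ 10^(Lᵢ/10) = 10^(77.9/10) + 10^(84.2/10) + 10^(80.5/10) + 10^(78.4/10) = 5.061e+08.
Combined level = 10 log₁₀(5.061e+08) = 87.0 dB.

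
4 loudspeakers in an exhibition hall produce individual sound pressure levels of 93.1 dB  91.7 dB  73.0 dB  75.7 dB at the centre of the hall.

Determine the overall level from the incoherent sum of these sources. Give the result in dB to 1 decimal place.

Σ 10^(Lᵢ/10) = 3.578e+09.
Combined level = 10 log₁₀(3.578e+09) = 95.5 dB.

95.5 dB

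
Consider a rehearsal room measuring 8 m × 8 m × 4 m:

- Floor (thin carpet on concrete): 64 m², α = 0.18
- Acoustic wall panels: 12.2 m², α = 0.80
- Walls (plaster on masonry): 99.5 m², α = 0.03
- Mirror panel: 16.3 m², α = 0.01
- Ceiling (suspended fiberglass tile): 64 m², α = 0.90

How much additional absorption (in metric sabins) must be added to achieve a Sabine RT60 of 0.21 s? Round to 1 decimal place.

Equivalent absorption area: A₁ = 64·0.18 + 12.2·0.80 + 99.5·0.03 + 16.3·0.01 + 64·0.90 = 82.028 m².
V = 256 m³. Required absorption A₂ = 0.161 × 256 / 0.21 = 196.267 sabins.
Shortfall: 196.267 − 82.028 = 114.2 sabins.

114.2 sabins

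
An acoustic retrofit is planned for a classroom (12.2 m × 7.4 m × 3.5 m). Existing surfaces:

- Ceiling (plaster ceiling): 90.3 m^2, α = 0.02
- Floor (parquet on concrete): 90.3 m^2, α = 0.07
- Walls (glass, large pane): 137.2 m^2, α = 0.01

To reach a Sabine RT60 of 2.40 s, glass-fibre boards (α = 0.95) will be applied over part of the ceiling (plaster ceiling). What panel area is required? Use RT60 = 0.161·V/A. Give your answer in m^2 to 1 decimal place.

Summing Sᵢαᵢ: 1.806 + 6.321 + 1.372 → A₁ = 9.499 sabins.
Required A₂ = 0.161·315.98/2.40 = 21.197 sabins.
Absorption to add: 21.197 − 9.499 = 11.698 sabins.
Net gain per m^2: Δα = 0.95 − 0.02 = 0.93.
Area = ΔA/Δα = 11.698/0.93 = 12.6 m^2.

12.6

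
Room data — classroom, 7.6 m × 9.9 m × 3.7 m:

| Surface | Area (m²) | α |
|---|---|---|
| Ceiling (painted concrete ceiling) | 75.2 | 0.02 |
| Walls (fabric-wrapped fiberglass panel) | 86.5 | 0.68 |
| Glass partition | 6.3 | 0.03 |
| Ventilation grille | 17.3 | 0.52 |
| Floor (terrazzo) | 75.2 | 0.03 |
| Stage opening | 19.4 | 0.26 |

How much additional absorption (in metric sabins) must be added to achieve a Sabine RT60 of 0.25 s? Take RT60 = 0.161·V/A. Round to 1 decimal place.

102.5 sabins

Equivalent absorption area: A₁ = 75.2·0.02 + 86.5·0.68 + 6.3·0.03 + 17.3·0.52 + 75.2·0.03 + 19.4·0.26 = 76.809 m².
For T = 0.25 s, need A₂ = 0.161·V/T = 0.161·278.388/0.25 = 179.282 sabins.
Shortfall: 179.282 − 76.809 = 102.5 sabins.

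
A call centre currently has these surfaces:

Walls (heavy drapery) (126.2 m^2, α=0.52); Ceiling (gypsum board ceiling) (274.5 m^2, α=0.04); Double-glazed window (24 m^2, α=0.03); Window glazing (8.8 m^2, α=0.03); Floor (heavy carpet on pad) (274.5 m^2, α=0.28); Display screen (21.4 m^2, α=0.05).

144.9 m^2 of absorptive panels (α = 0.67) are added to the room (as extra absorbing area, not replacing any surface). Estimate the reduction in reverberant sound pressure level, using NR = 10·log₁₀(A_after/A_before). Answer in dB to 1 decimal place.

2.1 dB

Total absorption A_before = 126.2·0.52 + 274.5·0.04 + 24·0.03 + 8.8·0.03 + 274.5·0.28 + 21.4·0.05
  = 65.624 + 10.980 + 0.720 + 0.264 + 76.860 + 1.070 = 155.518 m^2 sabins.
Added absorption = 144.9 × 0.67 = 97.083 sabins.
A_after = 155.518 + 97.083 = 252.601 sabins.
Reduction = 10 log₁₀(A_after/A_before) = 10 log₁₀(1.6243) = 2.1 dB.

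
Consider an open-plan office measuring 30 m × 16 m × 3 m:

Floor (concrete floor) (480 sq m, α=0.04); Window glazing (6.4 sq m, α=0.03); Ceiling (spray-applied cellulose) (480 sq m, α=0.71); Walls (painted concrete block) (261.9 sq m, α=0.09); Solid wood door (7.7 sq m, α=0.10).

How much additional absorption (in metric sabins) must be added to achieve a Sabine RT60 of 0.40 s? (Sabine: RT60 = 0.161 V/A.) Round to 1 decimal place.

195.1 sabins

Summing Sᵢαᵢ: 19.200 + 0.192 + 340.800 + 23.571 + 0.770 → A₁ = 384.533 sabins.
Target A₂ = 0.161·1440/0.40 = 579.600 sabins (V = 1440 m³).
Additional absorption ΔA = 579.600 − 384.533 = 195.1 sabins.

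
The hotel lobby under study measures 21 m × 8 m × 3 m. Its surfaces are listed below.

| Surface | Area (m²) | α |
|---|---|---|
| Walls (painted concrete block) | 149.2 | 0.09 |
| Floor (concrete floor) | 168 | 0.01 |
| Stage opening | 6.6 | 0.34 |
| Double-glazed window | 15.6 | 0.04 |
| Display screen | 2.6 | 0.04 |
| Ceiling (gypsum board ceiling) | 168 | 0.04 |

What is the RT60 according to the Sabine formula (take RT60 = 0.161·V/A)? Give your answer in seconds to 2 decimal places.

3.27 sec

Summing Sᵢαᵢ: 13.428 + 1.680 + 2.244 + 0.624 + 0.104 + 6.720 → A = 24.800 sabins.
Room volume: 504 m³.
Sabine: RT60 = 0.161 × 504 / 24.800 = 3.27 s.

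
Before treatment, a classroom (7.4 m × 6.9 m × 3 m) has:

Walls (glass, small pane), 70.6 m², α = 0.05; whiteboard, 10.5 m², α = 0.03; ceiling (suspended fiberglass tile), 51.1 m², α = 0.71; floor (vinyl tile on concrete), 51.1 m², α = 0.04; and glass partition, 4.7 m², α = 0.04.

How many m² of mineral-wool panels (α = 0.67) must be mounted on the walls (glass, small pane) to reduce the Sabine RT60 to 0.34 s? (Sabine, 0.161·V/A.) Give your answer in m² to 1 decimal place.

48.7

Total absorption A₁ = 70.6·0.05 + 10.5·0.03 + 51.1·0.71 + 51.1·0.04 + 4.7·0.04
  = 3.530 + 0.315 + 36.281 + 2.044 + 0.188 = 42.358 m² sabins.
Required A₂ = 0.161·153.18/0.34 = 72.535 sabins.
Absorption to add: 72.535 − 42.358 = 30.177 sabins.
Net gain per m²: Δα = 0.67 − 0.05 = 0.62.
Panel area = 30.177 / 0.62 = 48.7 m².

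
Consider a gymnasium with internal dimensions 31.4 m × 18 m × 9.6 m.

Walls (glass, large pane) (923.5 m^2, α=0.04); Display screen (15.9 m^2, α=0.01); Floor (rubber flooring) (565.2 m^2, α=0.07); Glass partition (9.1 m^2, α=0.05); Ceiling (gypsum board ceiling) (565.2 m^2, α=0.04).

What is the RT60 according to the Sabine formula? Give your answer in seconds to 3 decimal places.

A = Σ Sᵢαᵢ = 923.5·0.04 + 15.9·0.01 + 565.2·0.07 + 9.1·0.05 + 565.2·0.04 = 99.726 sabins.
V = 31.4·18·9.6 = 5425.92 m³.
T = 0.161 V/A = 0.161·5425.92/99.726 = 8.760 s.

8.760 s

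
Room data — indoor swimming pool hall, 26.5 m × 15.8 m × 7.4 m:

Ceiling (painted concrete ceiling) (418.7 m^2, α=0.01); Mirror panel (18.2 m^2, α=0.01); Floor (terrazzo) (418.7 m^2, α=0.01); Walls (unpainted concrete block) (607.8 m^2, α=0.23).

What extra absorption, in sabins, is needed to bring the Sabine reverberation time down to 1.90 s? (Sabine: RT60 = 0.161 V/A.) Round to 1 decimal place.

114.2 sabins

Summing Sᵢαᵢ: 4.187 + 0.182 + 4.187 + 139.794 → A₁ = 148.350 sabins.
V = 3098.38 m³. Required absorption A₂ = 0.161 × 3098.38 / 1.90 = 262.547 sabins.
Additional absorption ΔA = 262.547 − 148.350 = 114.2 sabins.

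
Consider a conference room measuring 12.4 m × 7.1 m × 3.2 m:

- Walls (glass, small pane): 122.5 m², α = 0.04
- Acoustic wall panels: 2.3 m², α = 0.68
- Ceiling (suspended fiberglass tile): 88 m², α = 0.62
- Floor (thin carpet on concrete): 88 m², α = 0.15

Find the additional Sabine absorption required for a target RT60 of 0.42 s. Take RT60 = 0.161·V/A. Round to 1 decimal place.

33.8 sabins

A₁ = Σ Sᵢαᵢ = 122.5*0.04 + 2.3*0.68 + 88*0.62 + 88*0.15 = 74.224 sabins.
Target A₂ = 0.161·281.728/0.42 = 107.996 sabins (V = 281.728 m³).
Shortfall: 107.996 − 74.224 = 33.8 sabins.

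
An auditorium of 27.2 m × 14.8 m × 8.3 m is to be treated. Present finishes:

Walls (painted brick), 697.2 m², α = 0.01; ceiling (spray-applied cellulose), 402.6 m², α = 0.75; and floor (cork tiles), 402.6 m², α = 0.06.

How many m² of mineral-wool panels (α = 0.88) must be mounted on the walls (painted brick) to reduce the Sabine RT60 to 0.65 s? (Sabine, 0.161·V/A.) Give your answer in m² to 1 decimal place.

Total absorption A₁ = 697.2*0.01 + 402.6*0.75 + 402.6*0.06
  = 6.972 + 301.950 + 24.156 = 333.078 m² sabins.
V = 3341.248 m³. Target absorption A₂ = 0.161 × 3341.248 / 0.65 = 827.601 sabins.
Absorption to add: 827.601 − 333.078 = 494.523 sabins.
Each m² of panel replacing the walls (painted brick) adds (0.88 − 0.01) = 0.87 sabins.
Area = ΔA/Δα = 494.523/0.87 = 568.4 m².

568.4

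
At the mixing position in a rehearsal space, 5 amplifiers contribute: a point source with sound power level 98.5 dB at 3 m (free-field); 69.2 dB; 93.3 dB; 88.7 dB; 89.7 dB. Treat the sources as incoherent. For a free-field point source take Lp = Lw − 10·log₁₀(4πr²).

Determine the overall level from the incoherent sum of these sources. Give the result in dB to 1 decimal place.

Source at 3 m: Lp = 98.5 − 10·log₁₀(4π·3²) = 98.5 − 10·log₁₀(113.097) = 78.0 dB.
Sum in the linear (power) domain: Σ 10^(Lᵢ/10) = 10^(78.0/10) + 10^(69.2/10) + 10^(93.3/10) + 10^(88.7/10) + 10^(89.7/10) = 3.884e+09.
Combined level = 10 log₁₀(3.884e+09) = 95.9 dB.

95.9 dB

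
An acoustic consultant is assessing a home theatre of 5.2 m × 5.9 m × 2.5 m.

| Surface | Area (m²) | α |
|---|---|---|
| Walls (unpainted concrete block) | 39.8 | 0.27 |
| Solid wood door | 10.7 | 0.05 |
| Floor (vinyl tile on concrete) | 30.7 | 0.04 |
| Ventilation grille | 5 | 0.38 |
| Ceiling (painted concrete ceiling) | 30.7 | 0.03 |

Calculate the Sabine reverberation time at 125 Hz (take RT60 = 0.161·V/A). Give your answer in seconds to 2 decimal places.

0.81 s

A = Σ Sᵢαᵢ = 39.8·0.27 + 10.7·0.05 + 30.7·0.04 + 5·0.38 + 30.7·0.03 = 15.330 sabins.
Room volume: 76.7 m³.
T = 0.161 V/A = 0.161·76.7/15.330 = 0.81 s.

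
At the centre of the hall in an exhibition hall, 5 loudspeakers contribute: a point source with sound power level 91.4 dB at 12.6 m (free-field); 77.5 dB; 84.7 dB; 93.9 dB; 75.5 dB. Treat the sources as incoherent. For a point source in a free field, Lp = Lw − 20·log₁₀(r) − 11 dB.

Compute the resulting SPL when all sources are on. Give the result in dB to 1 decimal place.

Source at 12.6 m: Lp = 91.4 − 20·log₁₀(12.6) − 11 = 58.4 dB.
Sum in the linear (power) domain: Σ 10^(Lᵢ/10) = 10^(58.4/10) + 10^(77.5/10) + 10^(84.7/10) + 10^(93.9/10) + 10^(75.5/10) = 2.842e+09.
Back to dB: 10·log₁₀ Σ = 94.5 dB.

94.5 dB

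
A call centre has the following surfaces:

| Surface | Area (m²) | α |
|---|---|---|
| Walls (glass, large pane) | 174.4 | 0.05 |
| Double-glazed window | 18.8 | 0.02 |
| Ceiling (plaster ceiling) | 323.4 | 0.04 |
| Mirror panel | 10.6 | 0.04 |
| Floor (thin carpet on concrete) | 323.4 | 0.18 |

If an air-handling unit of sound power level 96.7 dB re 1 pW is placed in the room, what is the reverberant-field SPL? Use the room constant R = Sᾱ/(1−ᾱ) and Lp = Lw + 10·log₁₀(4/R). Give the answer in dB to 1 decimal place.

Σ(Sᵢαᵢ) = 174.4×0.05 + 18.8×0.02 + 323.4×0.04 + 10.6×0.04 + 323.4×0.18 = 80.668; total area S = 850.6 m².
ᾱ = 80.668/850.6 = 0.0948; R = Sᾱ/(1−ᾱ) = 80.668/(1−0.0948) = 89.116 m².
Lp = 96.7 + 10·log₁₀(4/89.116) = 96.7 + (-13.48) = 83.2 dB.

83.2 dB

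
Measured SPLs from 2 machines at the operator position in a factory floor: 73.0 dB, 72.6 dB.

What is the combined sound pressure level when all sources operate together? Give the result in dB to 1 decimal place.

75.8 dB

Converting to relative power and adding: 10^(73.0/10) + 10^(72.6/10) = 3.815e+07.
Combined level = 10 log₁₀(3.815e+07) = 75.8 dB.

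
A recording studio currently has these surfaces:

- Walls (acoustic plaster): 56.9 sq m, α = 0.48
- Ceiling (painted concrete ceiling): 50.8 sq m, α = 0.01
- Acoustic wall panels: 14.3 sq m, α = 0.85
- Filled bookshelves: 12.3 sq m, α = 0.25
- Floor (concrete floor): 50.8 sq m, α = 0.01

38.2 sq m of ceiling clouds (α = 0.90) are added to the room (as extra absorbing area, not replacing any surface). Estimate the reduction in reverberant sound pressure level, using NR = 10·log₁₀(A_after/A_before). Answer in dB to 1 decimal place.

2.5 dB

A_before = Σ Sᵢαᵢ = 56.9×0.48 + 50.8×0.01 + 14.3×0.85 + 12.3×0.25 + 50.8×0.01 = 43.558 sabins.
Added absorption = 38.2 × 0.90 = 34.380 sabins.
A_after = 43.558 + 34.380 = 77.938 sabins.
NR = 10·log₁₀(77.938/43.558) = 2.5 dB.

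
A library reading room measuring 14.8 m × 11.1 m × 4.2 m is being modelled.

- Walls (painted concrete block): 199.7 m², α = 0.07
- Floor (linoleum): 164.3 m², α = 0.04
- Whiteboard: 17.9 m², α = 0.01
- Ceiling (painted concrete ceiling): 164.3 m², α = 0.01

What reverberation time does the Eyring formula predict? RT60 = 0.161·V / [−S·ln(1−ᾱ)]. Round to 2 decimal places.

S = Σ Sᵢ = 546.2 m².
Absorption A = 199.7·0.07 + 164.3·0.04 + 17.9·0.01 + 164.3·0.01 = 22.373 sabins.
Mean coefficient ᾱ = A/S = 0.0410.
Eyring denominator: −S ln(1−ᾱ) = 22.866.
V = 14.8 × 11.1 × 4.2 = 689.976 m³.
RT60 = 0.161 × 689.976 / 22.866 = 4.86 s.

4.86 sec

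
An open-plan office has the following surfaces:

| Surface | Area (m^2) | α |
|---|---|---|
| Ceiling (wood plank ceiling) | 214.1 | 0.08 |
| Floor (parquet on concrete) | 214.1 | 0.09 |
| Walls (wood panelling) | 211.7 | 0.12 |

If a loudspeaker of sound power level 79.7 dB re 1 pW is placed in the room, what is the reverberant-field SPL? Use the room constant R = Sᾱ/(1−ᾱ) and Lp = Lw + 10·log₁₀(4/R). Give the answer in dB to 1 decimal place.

Σ(Sᵢαᵢ) = 214.1×0.08 + 214.1×0.09 + 211.7×0.12 = 61.801; total area S = 639.9 m^2.
ᾱ = 0.0966, so room constant R = A/(1−ᾱ) = 68.409 m^2.
Lp = 79.7 + 10·log₁₀(4/68.409) = 79.7 + (-12.33) = 67.4 dB.

67.4 dB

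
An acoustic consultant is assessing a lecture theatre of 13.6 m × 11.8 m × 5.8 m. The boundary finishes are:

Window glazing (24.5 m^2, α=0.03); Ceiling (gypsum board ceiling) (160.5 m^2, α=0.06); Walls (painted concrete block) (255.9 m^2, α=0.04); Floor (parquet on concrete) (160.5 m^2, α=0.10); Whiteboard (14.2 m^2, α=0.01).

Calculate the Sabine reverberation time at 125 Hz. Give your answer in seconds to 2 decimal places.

Total absorption A = 24.5·0.03 + 160.5·0.06 + 255.9·0.04 + 160.5·0.10 + 14.2·0.01
  = 0.735 + 9.630 + 10.236 + 16.050 + 0.142 = 36.793 m^2 sabins.
V = 13.6·11.8·5.8 = 930.784 m³.
Sabine: RT60 = 0.161 × 930.784 / 36.793 = 4.07 s.

4.07 sec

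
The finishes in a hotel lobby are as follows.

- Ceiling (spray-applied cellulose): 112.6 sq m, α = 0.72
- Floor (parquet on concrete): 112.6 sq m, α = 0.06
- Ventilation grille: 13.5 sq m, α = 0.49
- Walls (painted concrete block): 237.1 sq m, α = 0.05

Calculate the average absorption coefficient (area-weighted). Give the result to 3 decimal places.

0.223

Total surface area S = 475.8 sq m.
Σ(Sᵢαᵢ) = 112.6×0.72 + 112.6×0.06 + 13.5×0.49 + 237.1×0.05 = 106.298.
ᾱ = 106.298 / 475.8 = 0.223.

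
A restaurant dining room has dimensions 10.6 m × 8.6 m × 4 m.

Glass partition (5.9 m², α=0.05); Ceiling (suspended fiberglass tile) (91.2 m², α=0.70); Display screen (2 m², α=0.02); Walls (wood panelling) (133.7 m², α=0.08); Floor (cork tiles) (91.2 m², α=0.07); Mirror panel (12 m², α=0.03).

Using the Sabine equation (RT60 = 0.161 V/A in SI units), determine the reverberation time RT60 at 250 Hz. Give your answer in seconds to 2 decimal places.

0.72 s

Total absorption A = 5.9·0.05 + 91.2·0.70 + 2·0.02 + 133.7·0.08 + 91.2·0.07 + 12·0.03
  = 0.295 + 63.840 + 0.040 + 10.696 + 6.384 + 0.360 = 81.615 m² sabins.
Volume V = 10.6 × 8.6 × 4 = 364.64 m³.
RT60 = 0.161 · V / A = 0.161 × 364.64 / 81.615 = 0.72 s.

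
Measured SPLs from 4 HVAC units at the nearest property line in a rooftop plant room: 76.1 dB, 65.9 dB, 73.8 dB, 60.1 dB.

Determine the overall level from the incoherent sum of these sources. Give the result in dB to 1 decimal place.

Σ 10^(Lᵢ/10) = 6.964e+07.
Back to dB: 10·log₁₀ Σ = 78.4 dB.

78.4 dB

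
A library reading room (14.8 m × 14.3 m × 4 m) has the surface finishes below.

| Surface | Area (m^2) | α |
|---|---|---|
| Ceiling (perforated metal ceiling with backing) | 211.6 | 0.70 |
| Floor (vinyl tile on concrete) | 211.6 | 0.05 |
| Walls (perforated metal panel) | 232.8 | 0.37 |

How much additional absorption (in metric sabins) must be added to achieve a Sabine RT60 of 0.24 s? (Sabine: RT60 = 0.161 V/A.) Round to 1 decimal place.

Total absorption A₁ = 211.6·0.70 + 211.6·0.05 + 232.8·0.37
  = 148.120 + 10.580 + 86.136 = 244.836 m^2 sabins.
Target A₂ = 0.161·846.56/0.24 = 567.901 sabins (V = 846.56 m³).
ΔA = A₂ − A₁ = 567.901 − 244.836 = 323.1 sabins.

323.1 sabins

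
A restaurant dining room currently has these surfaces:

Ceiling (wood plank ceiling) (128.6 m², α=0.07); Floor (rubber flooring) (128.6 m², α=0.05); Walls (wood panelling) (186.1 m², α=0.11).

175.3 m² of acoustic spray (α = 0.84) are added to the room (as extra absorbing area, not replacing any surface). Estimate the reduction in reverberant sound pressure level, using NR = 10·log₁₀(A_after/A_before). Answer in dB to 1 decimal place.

7.1 dB

Total absorption A_before = 128.6*0.07 + 128.6*0.05 + 186.1*0.11
  = 9.002 + 6.430 + 20.471 = 35.903 m² sabins.
Added absorption = 175.3 × 0.84 = 147.252 sabins.
New total A_after = 183.155 sabins.
NR = 10·log₁₀(183.155/35.903) = 7.1 dB.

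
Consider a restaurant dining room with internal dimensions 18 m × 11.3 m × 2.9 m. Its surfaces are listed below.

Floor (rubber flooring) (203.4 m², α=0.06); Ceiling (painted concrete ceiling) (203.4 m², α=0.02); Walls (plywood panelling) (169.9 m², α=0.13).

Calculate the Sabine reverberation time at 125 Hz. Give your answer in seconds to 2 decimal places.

A = Σ Sᵢαᵢ = 203.4·0.06 + 203.4·0.02 + 169.9·0.13 = 38.359 sabins.
Room volume: 589.86 m³.
RT60 = 0.161 · V / A = 0.161 × 589.86 / 38.359 = 2.48 s.

2.48 s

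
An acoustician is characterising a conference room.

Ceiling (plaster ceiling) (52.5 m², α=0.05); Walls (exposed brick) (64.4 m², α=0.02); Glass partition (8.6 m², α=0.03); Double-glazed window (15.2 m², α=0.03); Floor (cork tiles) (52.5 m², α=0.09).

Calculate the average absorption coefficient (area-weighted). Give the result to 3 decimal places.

Total surface area S = 193.2 m².
Σ(Sᵢαᵢ) = 52.5*0.05 + 64.4*0.02 + 8.6*0.03 + 15.2*0.03 + 52.5*0.09 = 9.352.
ᾱ = A/S = 0.048.

0.048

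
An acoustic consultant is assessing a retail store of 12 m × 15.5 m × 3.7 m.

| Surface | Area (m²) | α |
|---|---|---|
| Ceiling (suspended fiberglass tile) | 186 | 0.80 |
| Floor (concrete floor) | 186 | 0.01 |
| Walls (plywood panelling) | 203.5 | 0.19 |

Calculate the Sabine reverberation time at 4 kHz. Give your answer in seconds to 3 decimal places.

0.585 seconds

Equivalent absorption area: A = 186×0.80 + 186×0.01 + 203.5×0.19 = 189.325 m².
Volume V = 12 × 15.5 × 3.7 = 688.2 m³.
RT60 = 0.161 · V / A = 0.161 × 688.2 / 189.325 = 0.585 s.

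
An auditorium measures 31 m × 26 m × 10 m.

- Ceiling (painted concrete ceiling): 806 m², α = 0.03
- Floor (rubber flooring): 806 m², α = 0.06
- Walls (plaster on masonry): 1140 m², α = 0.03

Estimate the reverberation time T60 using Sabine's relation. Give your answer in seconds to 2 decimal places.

A = Σ Sᵢαᵢ = 806×0.03 + 806×0.06 + 1140×0.03 = 106.740 sabins.
Volume V = 31 × 26 × 10 = 8060 m³.
T = 0.161 V/A = 0.161·8060/106.740 = 12.16 s.

12.16 seconds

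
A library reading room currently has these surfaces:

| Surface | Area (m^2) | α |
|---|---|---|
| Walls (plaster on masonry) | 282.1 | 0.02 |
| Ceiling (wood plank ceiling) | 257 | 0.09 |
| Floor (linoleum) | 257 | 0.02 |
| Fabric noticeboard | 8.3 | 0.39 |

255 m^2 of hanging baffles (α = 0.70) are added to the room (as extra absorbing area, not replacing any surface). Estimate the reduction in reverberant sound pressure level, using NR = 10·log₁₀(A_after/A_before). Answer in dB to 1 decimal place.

A_before = Σ Sᵢαᵢ = 282.1*0.02 + 257*0.09 + 257*0.02 + 8.3*0.39 = 37.149 sabins.
Added absorption = 255 × 0.70 = 178.500 sabins.
New total A_after = 215.649 sabins.
NR = 10·log₁₀(215.649/37.149) = 7.6 dB.

7.6 dB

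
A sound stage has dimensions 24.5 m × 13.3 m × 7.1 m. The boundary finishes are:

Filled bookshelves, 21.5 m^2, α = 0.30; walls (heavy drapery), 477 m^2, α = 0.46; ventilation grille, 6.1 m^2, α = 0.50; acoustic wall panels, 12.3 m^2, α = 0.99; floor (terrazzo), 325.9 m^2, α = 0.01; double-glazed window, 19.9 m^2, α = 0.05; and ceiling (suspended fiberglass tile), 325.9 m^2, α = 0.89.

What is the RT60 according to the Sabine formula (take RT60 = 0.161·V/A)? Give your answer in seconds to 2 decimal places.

0.70 s

A = Σ Sᵢαᵢ = 21.5*0.30 + 477*0.46 + 6.1*0.50 + 12.3*0.99 + 325.9*0.01 + 19.9*0.05 + 325.9*0.89 = 535.402 sabins.
Room volume: 2313.535 m³.
Sabine: RT60 = 0.161 × 2313.535 / 535.402 = 0.70 s.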